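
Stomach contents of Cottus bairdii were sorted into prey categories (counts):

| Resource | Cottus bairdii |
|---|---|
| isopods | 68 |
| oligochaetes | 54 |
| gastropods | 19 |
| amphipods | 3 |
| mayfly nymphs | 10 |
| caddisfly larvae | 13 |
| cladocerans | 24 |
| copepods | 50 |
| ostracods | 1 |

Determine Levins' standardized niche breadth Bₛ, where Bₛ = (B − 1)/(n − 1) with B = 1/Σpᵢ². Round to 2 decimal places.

Proportions for Cottus bairdii (n=242): 68/242=0.2810, 54/242=0.2231, 19/242=0.0785, 3/242=0.0124, 10/242=0.0413, 13/242=0.0537, 24/242=0.0992, 50/242=0.2066, 1/242=0.0041
Σpᵢ² = 0.2810² + 0.2231² + 0.0785² + 0.0124² + 0.0413² + 0.0537² + 0.0992² + 0.2066² + 0.0041² = 0.078961 + 0.049774 + 0.006162 + 0.000154 + 0.001706 + 0.002884 + 0.009841 + 0.042684 + 0.000017 = 0.192183
B = 1 / 0.192183 = 5.2034
Bₛ = (B − 1)/(n − 1) = (5.2034 − 1)/(9 − 1) = 4.2034/8 = 0.5254

0.53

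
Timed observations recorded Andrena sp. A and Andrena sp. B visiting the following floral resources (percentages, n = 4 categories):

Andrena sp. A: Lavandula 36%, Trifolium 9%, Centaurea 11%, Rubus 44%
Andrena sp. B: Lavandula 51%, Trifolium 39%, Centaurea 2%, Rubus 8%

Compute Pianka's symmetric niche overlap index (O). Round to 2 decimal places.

Convert percentages to proportions (divide by 100).
Σ p₁ᵢp₂ᵢ = 0.1836 + 0.0351 + 0.0022 + 0.0352 = 0.2561
Σp_1ᵢ² = 0.36² + 0.09² + 0.11² + 0.44² = 0.1296 + 0.0081 + 0.0121 + 0.1936 = 0.3434
Σp_2ᵢ² = 0.51² + 0.39² + 0.02² + 0.08² = 0.2601 + 0.1521 + 0.0004 + 0.0064 = 0.4190
O = 0.2561 / √(0.3434 × 0.4190) = 0.2561 / 0.37932 = 0.6752

0.68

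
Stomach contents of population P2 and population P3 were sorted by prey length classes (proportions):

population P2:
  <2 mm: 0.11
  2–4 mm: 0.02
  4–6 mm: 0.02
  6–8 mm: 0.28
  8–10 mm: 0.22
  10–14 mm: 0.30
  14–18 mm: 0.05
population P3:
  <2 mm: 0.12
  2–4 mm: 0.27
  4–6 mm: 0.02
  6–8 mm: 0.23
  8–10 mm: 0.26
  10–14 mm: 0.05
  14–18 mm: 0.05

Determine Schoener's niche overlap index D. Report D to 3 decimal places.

0.700

Σ|p₁ᵢ − p₂ᵢ| = 0.01 + 0.25 + 0.00 + 0.05 + 0.04 + 0.25 + 0.00 = 0.60
D = 1 − ½ × 0.60 = 1 − 0.300 = 0.70000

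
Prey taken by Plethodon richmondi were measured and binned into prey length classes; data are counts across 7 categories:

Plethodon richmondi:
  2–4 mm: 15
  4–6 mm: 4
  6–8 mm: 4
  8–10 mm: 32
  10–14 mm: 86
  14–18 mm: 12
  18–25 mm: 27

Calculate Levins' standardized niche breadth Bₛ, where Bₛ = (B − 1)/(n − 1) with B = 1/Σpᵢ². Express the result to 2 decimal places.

0.40

Proportions for Plethodon richmondi (n=180): 15/180=0.0833, 4/180=0.0222, 4/180=0.0222, 32/180=0.1778, 86/180=0.4778, 12/180=0.0667, 27/180=0.1500
Σpᵢ² = 0.0833² + 0.0222² + 0.0222² + 0.1778² + 0.4778² + 0.0667² + 0.1500² = 0.006939 + 0.000493 + 0.000493 + 0.031613 + 0.228293 + 0.004449 + 0.022500 = 0.294780
B = 1 / 0.294780 = 3.3924
Bₛ = (B − 1)/(n − 1) = (3.3924 − 1)/(7 − 1) = 2.3924/6 = 0.3987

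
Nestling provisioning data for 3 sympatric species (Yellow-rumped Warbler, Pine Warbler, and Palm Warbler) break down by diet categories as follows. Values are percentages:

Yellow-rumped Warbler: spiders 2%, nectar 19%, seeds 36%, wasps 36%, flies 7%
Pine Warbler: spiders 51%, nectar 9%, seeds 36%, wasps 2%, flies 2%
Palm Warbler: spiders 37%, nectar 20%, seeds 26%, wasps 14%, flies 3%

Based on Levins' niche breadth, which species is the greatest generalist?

Palm Warbler

Convert percentages to proportions (divide by 100).
Σp_Yellᵢ² = 0.02² + 0.19² + 0.36² + 0.36² + 0.07² = 0.0004 + 0.0361 + 0.1296 + 0.1296 + 0.0049 = 0.3006
B_Yell = 1 / 0.3006 = 3.3267
Σp_Pineᵢ² = 0.51² + 0.09² + 0.36² + 0.02² + 0.02² = 0.2601 + 0.0081 + 0.1296 + 0.0004 + 0.0004 = 0.3986
B_Pine = 1 / 0.3986 = 2.5088
Σp_Palmᵢ² = 0.37² + 0.20² + 0.26² + 0.14² + 0.03² = 0.1369 + 0.0400 + 0.0676 + 0.0196 + 0.0009 = 0.2650
B_Palm = 1 / 0.2650 = 3.7736
Highest B → broadest niche (most generalist): Palm Warbler (B = 3.77).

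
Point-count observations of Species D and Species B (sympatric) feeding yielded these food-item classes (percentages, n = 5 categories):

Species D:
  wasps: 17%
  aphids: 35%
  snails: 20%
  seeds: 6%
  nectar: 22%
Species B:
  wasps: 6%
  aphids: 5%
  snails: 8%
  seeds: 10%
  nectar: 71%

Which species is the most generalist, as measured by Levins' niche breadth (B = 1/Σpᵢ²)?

Species D

Convert percentages to proportions (divide by 100).
Σp_Dᵢ² = 0.17² + 0.35² + 0.20² + 0.06² + 0.22² = 0.0289 + 0.1225 + 0.0400 + 0.0036 + 0.0484 = 0.2434
B_D = 1 / 0.2434 = 4.1085
Σp_Bᵢ² = 0.06² + 0.05² + 0.08² + 0.10² + 0.71² = 0.0036 + 0.0025 + 0.0064 + 0.0100 + 0.5041 = 0.5266
B_B = 1 / 0.5266 = 1.8990
Highest B → broadest niche (most generalist): Species D (B = 4.11).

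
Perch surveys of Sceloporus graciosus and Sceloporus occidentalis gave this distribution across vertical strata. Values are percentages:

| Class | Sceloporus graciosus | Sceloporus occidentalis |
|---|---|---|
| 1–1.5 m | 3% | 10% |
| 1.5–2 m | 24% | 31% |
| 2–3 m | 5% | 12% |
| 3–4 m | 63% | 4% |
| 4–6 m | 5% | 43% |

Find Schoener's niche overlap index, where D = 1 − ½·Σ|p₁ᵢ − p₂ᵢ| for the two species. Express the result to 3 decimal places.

0.410

Convert percentages to proportions (divide by 100).
Σ|p₁ᵢ − p₂ᵢ| = 0.07 + 0.07 + 0.07 + 0.59 + 0.38 = 1.18
D = 1 − ½ × 1.18 = 1 − 0.590 = 0.41000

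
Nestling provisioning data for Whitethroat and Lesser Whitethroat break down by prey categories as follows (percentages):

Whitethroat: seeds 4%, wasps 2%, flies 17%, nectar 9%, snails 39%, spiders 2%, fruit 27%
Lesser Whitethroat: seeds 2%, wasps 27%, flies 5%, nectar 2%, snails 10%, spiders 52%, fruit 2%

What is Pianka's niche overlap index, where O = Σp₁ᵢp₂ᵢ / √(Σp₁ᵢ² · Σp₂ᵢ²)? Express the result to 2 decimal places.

0.23

Convert percentages to proportions (divide by 100).
Σ p₁ᵢp₂ᵢ = 0.0008 + 0.0054 + 0.0085 + 0.0018 + 0.0390 + 0.0104 + 0.0054 = 0.0713
Σp_1ᵢ² = 0.04² + 0.02² + 0.17² + 0.09² + 0.39² + 0.02² + 0.27² = 0.0016 + 0.0004 + 0.0289 + 0.0081 + 0.1521 + 0.0004 + 0.0729 = 0.2644
Σp_2ᵢ² = 0.02² + 0.27² + 0.05² + 0.02² + 0.10² + 0.52² + 0.02² = 0.0004 + 0.0729 + 0.0025 + 0.0004 + 0.0100 + 0.2704 + 0.0004 = 0.3570
O = 0.0713 / √(0.2644 × 0.3570) = 0.0713 / 0.30723 = 0.2321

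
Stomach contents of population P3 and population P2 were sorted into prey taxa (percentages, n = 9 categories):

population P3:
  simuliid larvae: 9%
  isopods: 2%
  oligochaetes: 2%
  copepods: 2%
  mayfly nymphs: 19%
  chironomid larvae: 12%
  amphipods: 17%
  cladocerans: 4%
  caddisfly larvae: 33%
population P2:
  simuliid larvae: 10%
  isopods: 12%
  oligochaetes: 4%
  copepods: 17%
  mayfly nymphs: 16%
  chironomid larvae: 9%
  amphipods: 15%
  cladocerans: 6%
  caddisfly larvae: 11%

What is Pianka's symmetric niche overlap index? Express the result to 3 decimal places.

0.761

Convert percentages to proportions (divide by 100).
Σ p₁ᵢp₂ᵢ = 0.0090 + 0.0024 + 0.0008 + 0.0034 + 0.0304 + 0.0108 + 0.0255 + 0.0024 + 0.0363 = 0.1210
Σp_1ᵢ² = 0.09² + 0.02² + 0.02² + 0.02² + 0.19² + 0.12² + 0.17² + 0.04² + 0.33² = 0.0081 + 0.0004 + 0.0004 + 0.0004 + 0.0361 + 0.0144 + 0.0289 + 0.0016 + 0.1089 = 0.1992
Σp_2ᵢ² = 0.10² + 0.12² + 0.04² + 0.17² + 0.16² + 0.09² + 0.15² + 0.06² + 0.11² = 0.0100 + 0.0144 + 0.0016 + 0.0289 + 0.0256 + 0.0081 + 0.0225 + 0.0036 + 0.0121 = 0.1268
O = 0.1210 / √(0.1992 × 0.1268) = 0.1210 / 0.158929 = 0.76135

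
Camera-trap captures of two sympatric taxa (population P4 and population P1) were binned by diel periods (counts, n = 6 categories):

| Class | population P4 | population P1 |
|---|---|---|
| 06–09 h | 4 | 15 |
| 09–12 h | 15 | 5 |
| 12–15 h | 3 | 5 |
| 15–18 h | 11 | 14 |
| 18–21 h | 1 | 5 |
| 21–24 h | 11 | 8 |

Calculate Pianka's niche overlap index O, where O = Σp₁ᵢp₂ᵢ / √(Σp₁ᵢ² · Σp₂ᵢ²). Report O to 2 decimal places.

Proportions for population P4 (n=45): 4/45=0.0889, 15/45=0.3333, 3/45=0.0667, 11/45=0.2444, 1/45=0.0222, 11/45=0.2444
Proportions for population P1 (n=52): 15/52=0.2885, 5/52=0.0962, 5/52=0.0962, 14/52=0.2692, 5/52=0.0962, 8/52=0.1538
Σ p₁ᵢp₂ᵢ = 0.025648 + 0.032063 + 0.006417 + 0.065792 + 0.002136 + 0.037589 = 0.169645
Σp_1ᵢ² = 0.0889² + 0.3333² + 0.0667² + 0.2444² + 0.0222² + 0.2444² = 0.007903 + 0.111089 + 0.004449 + 0.059731 + 0.000493 + 0.059731 = 0.243396
Σp_2ᵢ² = 0.2885² + 0.0962² + 0.0962² + 0.2692² + 0.0962² + 0.1538² = 0.083232 + 0.009254 + 0.009254 + 0.072469 + 0.009254 + 0.023654 = 0.207117
O = 0.169645 / √(0.243396 × 0.207117) = 0.169645 / 0.2245249 = 0.7556

0.76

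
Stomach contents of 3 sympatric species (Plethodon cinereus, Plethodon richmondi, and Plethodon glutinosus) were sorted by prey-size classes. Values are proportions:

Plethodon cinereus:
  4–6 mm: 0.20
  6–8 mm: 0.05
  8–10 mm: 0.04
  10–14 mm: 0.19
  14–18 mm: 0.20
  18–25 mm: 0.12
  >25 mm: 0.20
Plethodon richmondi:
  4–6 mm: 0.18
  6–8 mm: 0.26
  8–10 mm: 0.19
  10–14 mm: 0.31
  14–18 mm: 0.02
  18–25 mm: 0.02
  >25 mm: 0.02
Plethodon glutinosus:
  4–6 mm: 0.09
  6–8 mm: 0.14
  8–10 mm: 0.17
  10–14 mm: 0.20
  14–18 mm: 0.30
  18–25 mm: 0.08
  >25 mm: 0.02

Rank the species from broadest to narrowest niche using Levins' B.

Σp_cineᵢ² = 0.20² + 0.05² + 0.04² + 0.19² + 0.20² + 0.12² + 0.20² = 0.0400 + 0.0025 + 0.0016 + 0.0361 + 0.0400 + 0.0144 + 0.0400 = 0.1746
B_cine = 1 / 0.1746 = 5.7274
Σp_richᵢ² = 0.18² + 0.26² + 0.19² + 0.31² + 0.02² + 0.02² + 0.02² = 0.0324 + 0.0676 + 0.0361 + 0.0961 + 0.0004 + 0.0004 + 0.0004 = 0.2334
B_rich = 1 / 0.2334 = 4.2845
Σp_glutᵢ² = 0.09² + 0.14² + 0.17² + 0.20² + 0.30² + 0.08² + 0.02² = 0.0081 + 0.0196 + 0.0289 + 0.0400 + 0.0900 + 0.0064 + 0.0004 = 0.1934
B_glut = 1 / 0.1934 = 5.1706
Ranking by B (broadest → narrowest): Plethodon cinereus (5.73) > Plethodon glutinosus (5.17) > Plethodon richmondi (4.28)

Plethodon cinereus > Plethodon glutinosus > Plethodon richmondi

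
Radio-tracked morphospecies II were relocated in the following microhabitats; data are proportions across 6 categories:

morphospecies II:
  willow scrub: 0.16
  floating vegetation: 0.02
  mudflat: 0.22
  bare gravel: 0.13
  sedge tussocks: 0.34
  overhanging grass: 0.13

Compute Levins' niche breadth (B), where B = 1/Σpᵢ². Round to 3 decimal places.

Σpᵢ² = 0.16² + 0.02² + 0.22² + 0.13² + 0.34² + 0.13² = 0.0256 + 0.0004 + 0.0484 + 0.0169 + 0.1156 + 0.0169 = 0.2238
B = 1 / 0.2238 = 4.46828

4.468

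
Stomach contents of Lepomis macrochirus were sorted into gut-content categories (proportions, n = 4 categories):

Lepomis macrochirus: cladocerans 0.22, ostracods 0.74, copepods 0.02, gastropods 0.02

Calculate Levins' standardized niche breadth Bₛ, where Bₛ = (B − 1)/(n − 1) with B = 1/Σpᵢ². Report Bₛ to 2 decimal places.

Σpᵢ² = 0.22² + 0.74² + 0.02² + 0.02² = 0.0484 + 0.5476 + 0.0004 + 0.0004 = 0.5968
B = 1 / 0.5968 = 1.6756
Bₛ = (B − 1)/(n − 1) = (1.6756 − 1)/(4 − 1) = 0.6756/3 = 0.2252

0.23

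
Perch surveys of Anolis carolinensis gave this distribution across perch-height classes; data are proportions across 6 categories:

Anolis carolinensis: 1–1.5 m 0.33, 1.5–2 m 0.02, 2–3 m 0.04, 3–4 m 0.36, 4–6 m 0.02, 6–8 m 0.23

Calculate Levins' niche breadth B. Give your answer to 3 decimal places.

Σpᵢ² = 0.33² + 0.02² + 0.04² + 0.36² + 0.02² + 0.23² = 0.1089 + 0.0004 + 0.0016 + 0.1296 + 0.0004 + 0.0529 = 0.2938
B = 1 / 0.2938 = 3.40368

3.404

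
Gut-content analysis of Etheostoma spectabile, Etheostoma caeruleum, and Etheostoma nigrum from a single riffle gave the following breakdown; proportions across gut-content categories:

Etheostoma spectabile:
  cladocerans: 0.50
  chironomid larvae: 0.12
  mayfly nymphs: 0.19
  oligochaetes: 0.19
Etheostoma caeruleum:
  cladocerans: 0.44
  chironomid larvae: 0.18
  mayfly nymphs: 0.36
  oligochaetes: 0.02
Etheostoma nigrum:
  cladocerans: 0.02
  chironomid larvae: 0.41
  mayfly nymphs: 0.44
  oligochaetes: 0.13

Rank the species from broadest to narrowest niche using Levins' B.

Etheostoma spectabile > Etheostoma caeruleum > Etheostoma nigrum

Σp_specᵢ² = 0.50² + 0.12² + 0.19² + 0.19² = 0.2500 + 0.0144 + 0.0361 + 0.0361 = 0.3366
B_spec = 1 / 0.3366 = 2.9709
Σp_caerᵢ² = 0.44² + 0.18² + 0.36² + 0.02² = 0.1936 + 0.0324 + 0.1296 + 0.0004 = 0.3560
B_caer = 1 / 0.3560 = 2.8090
Σp_nigrᵢ² = 0.02² + 0.41² + 0.44² + 0.13² = 0.0004 + 0.1681 + 0.1936 + 0.0169 = 0.3790
B_nigr = 1 / 0.3790 = 2.6385
Ranking by B (broadest → narrowest): Etheostoma spectabile (2.97) > Etheostoma caeruleum (2.81) > Etheostoma nigrum (2.64)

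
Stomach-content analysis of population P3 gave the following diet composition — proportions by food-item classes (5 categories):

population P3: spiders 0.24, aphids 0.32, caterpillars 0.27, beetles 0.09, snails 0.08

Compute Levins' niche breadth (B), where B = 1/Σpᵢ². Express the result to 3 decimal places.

Σpᵢ² = 0.24² + 0.32² + 0.27² + 0.09² + 0.08² = 0.0576 + 0.1024 + 0.0729 + 0.0081 + 0.0064 = 0.2474
B = 1 / 0.2474 = 4.04204

4.042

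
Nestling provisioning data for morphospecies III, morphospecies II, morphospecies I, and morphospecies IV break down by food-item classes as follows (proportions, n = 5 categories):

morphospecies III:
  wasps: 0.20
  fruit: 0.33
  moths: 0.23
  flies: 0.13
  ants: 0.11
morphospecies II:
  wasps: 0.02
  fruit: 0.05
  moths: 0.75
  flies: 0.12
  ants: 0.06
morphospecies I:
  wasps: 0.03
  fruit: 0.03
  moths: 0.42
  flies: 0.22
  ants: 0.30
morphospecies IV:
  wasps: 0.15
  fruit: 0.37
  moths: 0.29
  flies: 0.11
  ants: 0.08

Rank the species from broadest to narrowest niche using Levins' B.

morphospecies III > morphospecies IV > morphospecies I > morphospecies II

Σp_IIIᵢ² = 0.20² + 0.33² + 0.23² + 0.13² + 0.11² = 0.0400 + 0.1089 + 0.0529 + 0.0169 + 0.0121 = 0.2308
B_III = 1 / 0.2308 = 4.3328
Σp_IIᵢ² = 0.02² + 0.05² + 0.75² + 0.12² + 0.06² = 0.0004 + 0.0025 + 0.5625 + 0.0144 + 0.0036 = 0.5834
B_II = 1 / 0.5834 = 1.7141
Σp_Iᵢ² = 0.03² + 0.03² + 0.42² + 0.22² + 0.30² = 0.0009 + 0.0009 + 0.1764 + 0.0484 + 0.0900 = 0.3166
B_I = 1 / 0.3166 = 3.1586
Σp_IVᵢ² = 0.15² + 0.37² + 0.29² + 0.11² + 0.08² = 0.0225 + 0.1369 + 0.0841 + 0.0121 + 0.0064 = 0.2620
B_IV = 1 / 0.2620 = 3.8168
Ranking by B (broadest → narrowest): morphospecies III (4.33) > morphospecies IV (3.82) > morphospecies I (3.16) > morphospecies II (1.71)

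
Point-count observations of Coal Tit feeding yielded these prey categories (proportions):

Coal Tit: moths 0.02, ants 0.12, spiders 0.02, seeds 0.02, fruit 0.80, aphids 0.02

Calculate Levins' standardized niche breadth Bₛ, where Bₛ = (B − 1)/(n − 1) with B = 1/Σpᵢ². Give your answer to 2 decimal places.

0.10

Σpᵢ² = 0.02² + 0.12² + 0.02² + 0.02² + 0.80² + 0.02² = 0.0004 + 0.0144 + 0.0004 + 0.0004 + 0.6400 + 0.0004 = 0.6560
B = 1 / 0.6560 = 1.5244
Bₛ = (B − 1)/(n − 1) = (1.5244 − 1)/(6 − 1) = 0.5244/5 = 0.1049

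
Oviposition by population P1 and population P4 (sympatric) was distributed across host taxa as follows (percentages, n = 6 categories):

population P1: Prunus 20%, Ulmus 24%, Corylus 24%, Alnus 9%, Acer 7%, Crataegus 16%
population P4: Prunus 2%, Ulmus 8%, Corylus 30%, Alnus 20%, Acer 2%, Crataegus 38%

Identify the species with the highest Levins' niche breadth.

Convert percentages to proportions (divide by 100).
Σp_P1ᵢ² = 0.20² + 0.24² + 0.24² + 0.09² + 0.07² + 0.16² = 0.0400 + 0.0576 + 0.0576 + 0.0081 + 0.0049 + 0.0256 = 0.1938
B_P1 = 1 / 0.1938 = 5.1600
Σp_P4ᵢ² = 0.02² + 0.08² + 0.30² + 0.20² + 0.02² + 0.38² = 0.0004 + 0.0064 + 0.0900 + 0.0400 + 0.0004 + 0.1444 = 0.2816
B_P4 = 1 / 0.2816 = 3.5511
Highest B → broadest niche (most generalist): population P1 (B = 5.16).

population P1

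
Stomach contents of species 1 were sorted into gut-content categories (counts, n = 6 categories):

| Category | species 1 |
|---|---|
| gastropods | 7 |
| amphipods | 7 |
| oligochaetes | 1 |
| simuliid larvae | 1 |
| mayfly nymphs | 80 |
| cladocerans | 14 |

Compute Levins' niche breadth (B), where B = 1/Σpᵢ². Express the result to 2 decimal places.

1.81

Proportions for species 1 (n=110): 7/110=0.0636, 7/110=0.0636, 1/110=0.0091, 1/110=0.0091, 80/110=0.7273, 14/110=0.1273
Σpᵢ² = 0.0636² + 0.0636² + 0.0091² + 0.0091² + 0.7273² + 0.1273² = 0.004045 + 0.004045 + 0.000083 + 0.000083 + 0.528965 + 0.016205 = 0.553426
B = 1 / 0.553426 = 1.8069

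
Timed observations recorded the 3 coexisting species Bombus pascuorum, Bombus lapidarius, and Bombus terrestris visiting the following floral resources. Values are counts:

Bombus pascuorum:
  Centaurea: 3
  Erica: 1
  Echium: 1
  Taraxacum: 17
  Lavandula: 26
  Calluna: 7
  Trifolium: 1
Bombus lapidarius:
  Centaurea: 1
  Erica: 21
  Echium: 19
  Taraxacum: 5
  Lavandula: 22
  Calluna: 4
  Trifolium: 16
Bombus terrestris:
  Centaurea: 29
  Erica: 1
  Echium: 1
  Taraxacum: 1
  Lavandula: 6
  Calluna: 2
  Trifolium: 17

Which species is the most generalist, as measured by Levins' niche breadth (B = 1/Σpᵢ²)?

Bombus lapidarius

Proportions for Bombus pascuorum (n=56): 3/56=0.0536, 1/56=0.0179, 1/56=0.0179, 17/56=0.3036, 26/56=0.4643, 7/56=0.1250, 1/56=0.0179
Proportions for Bombus lapidarius (n=88): 1/88=0.0114, 21/88=0.2386, 19/88=0.2159, 5/88=0.0568, 22/88=0.2500, 4/88=0.0455, 16/88=0.1818
Proportions for Bombus terrestris (n=57): 29/57=0.5088, 1/57=0.0175, 1/57=0.0175, 1/57=0.0175, 6/57=0.1053, 2/57=0.0351, 17/57=0.2982
Σp_pascᵢ² = 0.0536² + 0.0179² + 0.0179² + 0.3036² + 0.4643² + 0.1250² + 0.0179² = 0.002873 + 0.000320 + 0.000320 + 0.092173 + 0.215574 + 0.015625 + 0.000320 = 0.327205
B_pasc = 1 / 0.327205 = 3.0562
Σp_lapiᵢ² = 0.0114² + 0.2386² + 0.2159² + 0.0568² + 0.2500² + 0.0455² + 0.1818² = 0.000130 + 0.056930 + 0.046613 + 0.003226 + 0.062500 + 0.002070 + 0.033051 = 0.204520
B_lapi = 1 / 0.204520 = 4.8895
Σp_terrᵢ² = 0.5088² + 0.0175² + 0.0175² + 0.0175² + 0.1053² + 0.0351² + 0.2982² = 0.258877 + 0.000306 + 0.000306 + 0.000306 + 0.011088 + 0.001232 + 0.088923 = 0.361038
B_terr = 1 / 0.361038 = 2.7698
Highest B → broadest niche (most generalist): Bombus lapidarius (B = 4.89).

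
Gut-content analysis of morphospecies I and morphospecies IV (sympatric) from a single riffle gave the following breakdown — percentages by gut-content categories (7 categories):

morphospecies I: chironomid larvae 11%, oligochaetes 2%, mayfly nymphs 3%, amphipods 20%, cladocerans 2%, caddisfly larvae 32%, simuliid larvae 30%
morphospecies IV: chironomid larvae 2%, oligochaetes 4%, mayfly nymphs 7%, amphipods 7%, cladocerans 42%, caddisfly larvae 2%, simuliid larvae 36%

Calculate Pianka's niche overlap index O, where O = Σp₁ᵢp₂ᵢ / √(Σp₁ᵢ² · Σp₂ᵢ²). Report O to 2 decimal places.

Convert percentages to proportions (divide by 100).
Σ p₁ᵢp₂ᵢ = 0.0022 + 0.0008 + 0.0021 + 0.0140 + 0.0084 + 0.0064 + 0.1080 = 0.1419
Σp_1ᵢ² = 0.11² + 0.02² + 0.03² + 0.20² + 0.02² + 0.32² + 0.30² = 0.0121 + 0.0004 + 0.0009 + 0.0400 + 0.0004 + 0.1024 + 0.0900 = 0.2462
Σp_2ᵢ² = 0.02² + 0.04² + 0.07² + 0.07² + 0.42² + 0.02² + 0.36² = 0.0004 + 0.0016 + 0.0049 + 0.0049 + 0.1764 + 0.0004 + 0.1296 = 0.3182
O = 0.1419 / √(0.2462 × 0.3182) = 0.1419 / 0.27989 = 0.5070

0.51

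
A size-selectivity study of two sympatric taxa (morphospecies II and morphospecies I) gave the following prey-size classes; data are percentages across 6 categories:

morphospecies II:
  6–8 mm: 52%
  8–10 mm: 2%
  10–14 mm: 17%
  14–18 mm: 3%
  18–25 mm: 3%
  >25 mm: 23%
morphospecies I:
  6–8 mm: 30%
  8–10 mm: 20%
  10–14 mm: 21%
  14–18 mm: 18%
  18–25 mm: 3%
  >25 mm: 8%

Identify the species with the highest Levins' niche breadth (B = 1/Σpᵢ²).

morphospecies I

Convert percentages to proportions (divide by 100).
Σp_IIᵢ² = 0.52² + 0.02² + 0.17² + 0.03² + 0.03² + 0.23² = 0.2704 + 0.0004 + 0.0289 + 0.0009 + 0.0009 + 0.0529 = 0.3544
B_II = 1 / 0.3544 = 2.8217
Σp_Iᵢ² = 0.30² + 0.20² + 0.21² + 0.18² + 0.03² + 0.08² = 0.0900 + 0.0400 + 0.0441 + 0.0324 + 0.0009 + 0.0064 = 0.2138
B_I = 1 / 0.2138 = 4.6773
Highest B → broadest niche (most generalist): morphospecies I (B = 4.68).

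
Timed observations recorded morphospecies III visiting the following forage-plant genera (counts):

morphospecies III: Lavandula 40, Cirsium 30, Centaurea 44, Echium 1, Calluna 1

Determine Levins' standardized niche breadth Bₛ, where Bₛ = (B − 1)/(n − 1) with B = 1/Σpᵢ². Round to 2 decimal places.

0.51

Proportions for morphospecies III (n=116): 40/116=0.3448, 30/116=0.2586, 44/116=0.3793, 1/116=0.0086, 1/116=0.0086
Σpᵢ² = 0.3448² + 0.2586² + 0.3793² + 0.0086² + 0.0086² = 0.118887 + 0.066874 + 0.143868 + 0.000074 + 0.000074 = 0.329777
B = 1 / 0.329777 = 3.0324
Bₛ = (B − 1)/(n − 1) = (3.0324 − 1)/(5 − 1) = 2.0324/4 = 0.5081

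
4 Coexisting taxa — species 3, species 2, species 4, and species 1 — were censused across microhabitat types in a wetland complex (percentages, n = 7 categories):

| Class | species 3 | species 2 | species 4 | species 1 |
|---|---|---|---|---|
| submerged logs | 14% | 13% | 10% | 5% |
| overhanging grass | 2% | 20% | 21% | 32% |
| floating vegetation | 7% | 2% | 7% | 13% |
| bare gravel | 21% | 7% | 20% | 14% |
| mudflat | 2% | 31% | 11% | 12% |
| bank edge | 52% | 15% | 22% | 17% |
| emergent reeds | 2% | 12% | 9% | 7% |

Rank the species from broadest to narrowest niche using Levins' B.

species 4 > species 1 > species 2 > species 3

Convert percentages to proportions (divide by 100).
Σp_3ᵢ² = 0.14² + 0.02² + 0.07² + 0.21² + 0.02² + 0.52² + 0.02² = 0.0196 + 0.0004 + 0.0049 + 0.0441 + 0.0004 + 0.2704 + 0.0004 = 0.3402
B_3 = 1 / 0.3402 = 2.9394
Σp_2ᵢ² = 0.13² + 0.20² + 0.02² + 0.07² + 0.31² + 0.15² + 0.12² = 0.0169 + 0.0400 + 0.0004 + 0.0049 + 0.0961 + 0.0225 + 0.0144 = 0.1952
B_2 = 1 / 0.1952 = 5.1230
Σp_4ᵢ² = 0.10² + 0.21² + 0.07² + 0.20² + 0.11² + 0.22² + 0.09² = 0.0100 + 0.0441 + 0.0049 + 0.0400 + 0.0121 + 0.0484 + 0.0081 = 0.1676
B_4 = 1 / 0.1676 = 5.9666
Σp_1ᵢ² = 0.05² + 0.32² + 0.13² + 0.14² + 0.12² + 0.17² + 0.07² = 0.0025 + 0.1024 + 0.0169 + 0.0196 + 0.0144 + 0.0289 + 0.0049 = 0.1896
B_1 = 1 / 0.1896 = 5.2743
Ranking by B (broadest → narrowest): species 4 (5.97) > species 1 (5.27) > species 2 (5.12) > species 3 (2.94)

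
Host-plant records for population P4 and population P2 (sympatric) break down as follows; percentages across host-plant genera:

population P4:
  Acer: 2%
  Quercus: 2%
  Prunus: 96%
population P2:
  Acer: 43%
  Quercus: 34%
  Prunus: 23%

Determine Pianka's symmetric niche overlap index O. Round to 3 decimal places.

Convert percentages to proportions (divide by 100).
Σ p₁ᵢp₂ᵢ = 0.0086 + 0.0068 + 0.2208 = 0.2362
Σp_1ᵢ² = 0.02² + 0.02² + 0.96² = 0.0004 + 0.0004 + 0.9216 = 0.9224
Σp_2ᵢ² = 0.43² + 0.34² + 0.23² = 0.1849 + 0.1156 + 0.0529 = 0.3534
O = 0.2362 / √(0.9224 × 0.3534) = 0.2362 / 0.570943 = 0.41370

0.414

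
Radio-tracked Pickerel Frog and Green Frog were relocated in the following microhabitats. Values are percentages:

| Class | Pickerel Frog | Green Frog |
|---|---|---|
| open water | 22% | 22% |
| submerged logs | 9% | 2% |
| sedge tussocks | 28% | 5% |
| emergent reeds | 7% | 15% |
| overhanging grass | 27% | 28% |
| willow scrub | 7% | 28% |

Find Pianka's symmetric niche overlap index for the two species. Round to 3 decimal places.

0.758

Convert percentages to proportions (divide by 100).
Σ p₁ᵢp₂ᵢ = 0.0484 + 0.0018 + 0.0140 + 0.0105 + 0.0756 + 0.0196 = 0.1699
Σp_1ᵢ² = 0.22² + 0.09² + 0.28² + 0.07² + 0.27² + 0.07² = 0.0484 + 0.0081 + 0.0784 + 0.0049 + 0.0729 + 0.0049 = 0.2176
Σp_2ᵢ² = 0.22² + 0.02² + 0.05² + 0.15² + 0.28² + 0.28² = 0.0484 + 0.0004 + 0.0025 + 0.0225 + 0.0784 + 0.0784 = 0.2306
O = 0.1699 / √(0.2176 × 0.2306) = 0.1699 / 0.224006 = 0.75846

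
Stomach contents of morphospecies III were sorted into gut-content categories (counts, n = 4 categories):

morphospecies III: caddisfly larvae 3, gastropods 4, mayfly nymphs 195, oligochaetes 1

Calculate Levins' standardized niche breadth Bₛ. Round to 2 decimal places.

0.03

Proportions for morphospecies III (n=203): 3/203=0.0148, 4/203=0.0197, 195/203=0.9606, 1/203=0.0049
Σpᵢ² = 0.0148² + 0.0197² + 0.9606² + 0.0049² = 0.000219 + 0.000388 + 0.922752 + 0.000024 = 0.923383
B = 1 / 0.923383 = 1.0830
Bₛ = (B − 1)/(n − 1) = (1.0830 − 1)/(4 − 1) = 0.0830/3 = 0.0277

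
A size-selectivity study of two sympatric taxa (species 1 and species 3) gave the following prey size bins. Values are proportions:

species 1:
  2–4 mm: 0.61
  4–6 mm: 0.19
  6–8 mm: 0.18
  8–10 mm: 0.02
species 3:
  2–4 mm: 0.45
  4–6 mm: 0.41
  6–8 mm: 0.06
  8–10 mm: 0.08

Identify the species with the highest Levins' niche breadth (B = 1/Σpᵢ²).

Σp_1ᵢ² = 0.61² + 0.19² + 0.18² + 0.02² = 0.3721 + 0.0361 + 0.0324 + 0.0004 = 0.4410
B_1 = 1 / 0.4410 = 2.2676
Σp_3ᵢ² = 0.45² + 0.41² + 0.06² + 0.08² = 0.2025 + 0.1681 + 0.0036 + 0.0064 = 0.3806
B_3 = 1 / 0.3806 = 2.6274
Highest B → broadest niche (most generalist): species 3 (B = 2.63).

species 3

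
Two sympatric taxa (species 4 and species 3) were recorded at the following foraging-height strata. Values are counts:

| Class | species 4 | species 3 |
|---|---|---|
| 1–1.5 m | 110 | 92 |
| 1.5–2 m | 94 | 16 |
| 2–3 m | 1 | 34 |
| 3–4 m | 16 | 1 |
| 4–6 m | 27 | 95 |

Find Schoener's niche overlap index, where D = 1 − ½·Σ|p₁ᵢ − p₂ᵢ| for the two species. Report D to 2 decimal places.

Proportions for species 4 (n=248): 110/248=0.4435, 94/248=0.3790, 1/248=0.0040, 16/248=0.0645, 27/248=0.1089
Proportions for species 3 (n=238): 92/238=0.3866, 16/238=0.0672, 34/238=0.1429, 1/238=0.0042, 95/238=0.3992
Σ|p₁ᵢ − p₂ᵢ| = 0.0569 + 0.3118 + 0.1389 + 0.0603 + 0.2903 = 0.8582
D = 1 − ½ × 0.8582 = 1 − 0.42910 = 0.57090

0.57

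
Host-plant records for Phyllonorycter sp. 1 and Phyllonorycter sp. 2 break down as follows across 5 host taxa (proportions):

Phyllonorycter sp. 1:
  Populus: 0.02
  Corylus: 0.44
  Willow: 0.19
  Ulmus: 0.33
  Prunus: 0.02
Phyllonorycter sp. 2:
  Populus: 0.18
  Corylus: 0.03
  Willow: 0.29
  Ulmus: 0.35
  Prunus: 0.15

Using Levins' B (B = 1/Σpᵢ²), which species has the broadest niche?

Σp_1ᵢ² = 0.02² + 0.44² + 0.19² + 0.33² + 0.02² = 0.0004 + 0.1936 + 0.0361 + 0.1089 + 0.0004 = 0.3394
B_1 = 1 / 0.3394 = 2.9464
Σp_2ᵢ² = 0.18² + 0.03² + 0.29² + 0.35² + 0.15² = 0.0324 + 0.0009 + 0.0841 + 0.1225 + 0.0225 = 0.2624
B_2 = 1 / 0.2624 = 3.8110
Highest B → broadest niche (most generalist): Phyllonorycter sp. 2 (B = 3.81).

Phyllonorycter sp. 2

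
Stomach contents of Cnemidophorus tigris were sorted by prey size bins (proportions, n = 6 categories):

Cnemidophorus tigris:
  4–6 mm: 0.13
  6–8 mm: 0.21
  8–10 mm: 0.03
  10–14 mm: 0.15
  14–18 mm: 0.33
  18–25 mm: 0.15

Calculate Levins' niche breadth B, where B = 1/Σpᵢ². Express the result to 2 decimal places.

Σpᵢ² = 0.13² + 0.21² + 0.03² + 0.15² + 0.33² + 0.15² = 0.0169 + 0.0441 + 0.0009 + 0.0225 + 0.1089 + 0.0225 = 0.2158
B = 1 / 0.2158 = 4.6339

4.63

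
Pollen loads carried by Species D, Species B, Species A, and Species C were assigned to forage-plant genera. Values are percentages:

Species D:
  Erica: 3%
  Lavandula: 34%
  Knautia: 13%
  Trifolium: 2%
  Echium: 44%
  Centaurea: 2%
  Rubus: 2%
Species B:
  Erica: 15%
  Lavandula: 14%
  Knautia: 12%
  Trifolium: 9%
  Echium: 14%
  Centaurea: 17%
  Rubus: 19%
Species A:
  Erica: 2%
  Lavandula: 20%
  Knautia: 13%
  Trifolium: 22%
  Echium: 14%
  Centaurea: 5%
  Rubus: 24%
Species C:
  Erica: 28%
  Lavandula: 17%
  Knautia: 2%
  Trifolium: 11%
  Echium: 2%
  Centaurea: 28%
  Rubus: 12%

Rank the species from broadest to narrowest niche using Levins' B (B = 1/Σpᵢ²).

Convert percentages to proportions (divide by 100).
Σp_Dᵢ² = 0.03² + 0.34² + 0.13² + 0.02² + 0.44² + 0.02² + 0.02² = 0.0009 + 0.1156 + 0.0169 + 0.0004 + 0.1936 + 0.0004 + 0.0004 = 0.3282
B_D = 1 / 0.3282 = 3.0469
Σp_Bᵢ² = 0.15² + 0.14² + 0.12² + 0.09² + 0.14² + 0.17² + 0.19² = 0.0225 + 0.0196 + 0.0144 + 0.0081 + 0.0196 + 0.0289 + 0.0361 = 0.1492
B_B = 1 / 0.1492 = 6.7024
Σp_Aᵢ² = 0.02² + 0.20² + 0.13² + 0.22² + 0.14² + 0.05² + 0.24² = 0.0004 + 0.0400 + 0.0169 + 0.0484 + 0.0196 + 0.0025 + 0.0576 = 0.1854
B_A = 1 / 0.1854 = 5.3937
Σp_Cᵢ² = 0.28² + 0.17² + 0.02² + 0.11² + 0.02² + 0.28² + 0.12² = 0.0784 + 0.0289 + 0.0004 + 0.0121 + 0.0004 + 0.0784 + 0.0144 = 0.2130
B_C = 1 / 0.2130 = 4.6948
Ranking by B (broadest → narrowest): Species B (6.70) > Species A (5.39) > Species C (4.69) > Species D (3.05)

Species B > Species A > Species C > Species D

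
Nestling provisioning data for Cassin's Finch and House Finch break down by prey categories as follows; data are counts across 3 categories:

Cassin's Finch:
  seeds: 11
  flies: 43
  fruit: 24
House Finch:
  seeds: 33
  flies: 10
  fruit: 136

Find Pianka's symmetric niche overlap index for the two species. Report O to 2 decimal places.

Proportions for Cassin's Finch (n=78): 11/78=0.1410, 43/78=0.5513, 24/78=0.3077
Proportions for House Finch (n=179): 33/179=0.1844, 10/179=0.0559, 136/179=0.7598
Σ p₁ᵢp₂ᵢ = 0.026000 + 0.030818 + 0.233790 = 0.290608
Σp_1ᵢ² = 0.1410² + 0.5513² + 0.3077² = 0.019881 + 0.303932 + 0.094679 = 0.418492
Σp_2ᵢ² = 0.1844² + 0.0559² + 0.7598² = 0.034003 + 0.003125 + 0.577296 = 0.614424
O = 0.290608 / √(0.418492 × 0.614424) = 0.290608 / 0.5070814 = 0.5731

0.57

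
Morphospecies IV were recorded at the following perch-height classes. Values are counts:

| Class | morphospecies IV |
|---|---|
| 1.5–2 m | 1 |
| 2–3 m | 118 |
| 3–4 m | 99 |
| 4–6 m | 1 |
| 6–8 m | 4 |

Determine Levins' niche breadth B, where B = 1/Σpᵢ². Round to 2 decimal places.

Proportions for morphospecies IV (n=223): 1/223=0.0045, 118/223=0.5291, 99/223=0.4439, 1/223=0.0045, 4/223=0.0179
Σpᵢ² = 0.0045² + 0.5291² + 0.4439² + 0.0045² + 0.0179² = 0.000020 + 0.279947 + 0.197047 + 0.000020 + 0.000320 = 0.477354
B = 1 / 0.477354 = 2.0949

2.09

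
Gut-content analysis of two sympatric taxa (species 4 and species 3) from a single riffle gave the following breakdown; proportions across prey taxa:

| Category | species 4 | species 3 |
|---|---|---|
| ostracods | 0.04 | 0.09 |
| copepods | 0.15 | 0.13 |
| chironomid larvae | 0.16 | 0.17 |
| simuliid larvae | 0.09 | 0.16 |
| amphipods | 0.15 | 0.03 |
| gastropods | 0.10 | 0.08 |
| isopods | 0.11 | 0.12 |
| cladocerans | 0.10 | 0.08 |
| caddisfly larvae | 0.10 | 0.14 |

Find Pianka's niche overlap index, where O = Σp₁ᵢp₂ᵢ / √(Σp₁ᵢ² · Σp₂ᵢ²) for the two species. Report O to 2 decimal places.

0.90

Σ p₁ᵢp₂ᵢ = 0.0036 + 0.0195 + 0.0272 + 0.0144 + 0.0045 + 0.0080 + 0.0132 + 0.0080 + 0.0140 = 0.1124
Σp_1ᵢ² = 0.04² + 0.15² + 0.16² + 0.09² + 0.15² + 0.10² + 0.11² + 0.10² + 0.10² = 0.0016 + 0.0225 + 0.0256 + 0.0081 + 0.0225 + 0.0100 + 0.0121 + 0.0100 + 0.0100 = 0.1224
Σp_2ᵢ² = 0.09² + 0.13² + 0.17² + 0.16² + 0.03² + 0.08² + 0.12² + 0.08² + 0.14² = 0.0081 + 0.0169 + 0.0289 + 0.0256 + 0.0009 + 0.0064 + 0.0144 + 0.0064 + 0.0196 = 0.1272
O = 0.1124 / √(0.1224 × 0.1272) = 0.1124 / 0.12478 = 0.9008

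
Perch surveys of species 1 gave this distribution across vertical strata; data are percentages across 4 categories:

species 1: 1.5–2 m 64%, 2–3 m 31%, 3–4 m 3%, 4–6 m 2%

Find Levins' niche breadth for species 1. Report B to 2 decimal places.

1.97

Convert percentages to proportions (divide by 100).
Σpᵢ² = 0.64² + 0.31² + 0.03² + 0.02² = 0.4096 + 0.0961 + 0.0009 + 0.0004 = 0.5070
B = 1 / 0.5070 = 1.9724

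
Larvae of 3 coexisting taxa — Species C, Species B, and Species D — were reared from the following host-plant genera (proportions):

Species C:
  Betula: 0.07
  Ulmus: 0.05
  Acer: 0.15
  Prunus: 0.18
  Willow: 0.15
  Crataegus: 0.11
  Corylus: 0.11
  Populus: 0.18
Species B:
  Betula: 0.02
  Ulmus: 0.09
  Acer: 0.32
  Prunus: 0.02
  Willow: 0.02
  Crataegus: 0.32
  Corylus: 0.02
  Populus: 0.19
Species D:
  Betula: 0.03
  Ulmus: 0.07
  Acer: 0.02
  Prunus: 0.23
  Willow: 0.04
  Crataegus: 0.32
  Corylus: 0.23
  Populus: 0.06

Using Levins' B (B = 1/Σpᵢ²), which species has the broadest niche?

Species C

Σp_Cᵢ² = 0.07² + 0.05² + 0.15² + 0.18² + 0.15² + 0.11² + 0.11² + 0.18² = 0.0049 + 0.0025 + 0.0225 + 0.0324 + 0.0225 + 0.0121 + 0.0121 + 0.0324 = 0.1414
B_C = 1 / 0.1414 = 7.0721
Σp_Bᵢ² = 0.02² + 0.09² + 0.32² + 0.02² + 0.02² + 0.32² + 0.02² + 0.19² = 0.0004 + 0.0081 + 0.1024 + 0.0004 + 0.0004 + 0.1024 + 0.0004 + 0.0361 = 0.2506
B_B = 1 / 0.2506 = 3.9904
Σp_Dᵢ² = 0.03² + 0.07² + 0.02² + 0.23² + 0.04² + 0.32² + 0.23² + 0.06² = 0.0009 + 0.0049 + 0.0004 + 0.0529 + 0.0016 + 0.1024 + 0.0529 + 0.0036 = 0.2196
B_D = 1 / 0.2196 = 4.5537
Highest B → broadest niche (most generalist): Species C (B = 7.07).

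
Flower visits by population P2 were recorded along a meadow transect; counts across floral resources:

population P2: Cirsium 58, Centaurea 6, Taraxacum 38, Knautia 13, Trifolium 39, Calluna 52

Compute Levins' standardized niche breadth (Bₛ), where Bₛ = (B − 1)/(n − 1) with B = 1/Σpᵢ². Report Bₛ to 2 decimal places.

0.72

Proportions for population P2 (n=206): 58/206=0.2816, 6/206=0.0291, 38/206=0.1845, 13/206=0.0631, 39/206=0.1893, 52/206=0.2524
Σpᵢ² = 0.2816² + 0.0291² + 0.1845² + 0.0631² + 0.1893² + 0.2524² = 0.079299 + 0.000847 + 0.034040 + 0.003982 + 0.035834 + 0.063706 = 0.217708
B = 1 / 0.217708 = 4.5933
Bₛ = (B − 1)/(n − 1) = (4.5933 − 1)/(6 − 1) = 3.5933/5 = 0.7187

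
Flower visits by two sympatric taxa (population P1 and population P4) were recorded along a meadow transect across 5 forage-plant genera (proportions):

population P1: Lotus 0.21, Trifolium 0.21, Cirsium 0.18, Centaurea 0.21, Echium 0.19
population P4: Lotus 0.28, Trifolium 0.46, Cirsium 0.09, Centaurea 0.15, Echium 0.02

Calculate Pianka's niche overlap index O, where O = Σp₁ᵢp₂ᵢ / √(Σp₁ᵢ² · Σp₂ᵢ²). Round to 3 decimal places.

Σ p₁ᵢp₂ᵢ = 0.0588 + 0.0966 + 0.0162 + 0.0315 + 0.0038 = 0.2069
Σp_1ᵢ² = 0.21² + 0.21² + 0.18² + 0.21² + 0.19² = 0.0441 + 0.0441 + 0.0324 + 0.0441 + 0.0361 = 0.2008
Σp_2ᵢ² = 0.28² + 0.46² + 0.09² + 0.15² + 0.02² = 0.0784 + 0.2116 + 0.0081 + 0.0225 + 0.0004 = 0.3210
O = 0.2069 / √(0.2008 × 0.3210) = 0.2069 / 0.253883 = 0.81494

0.815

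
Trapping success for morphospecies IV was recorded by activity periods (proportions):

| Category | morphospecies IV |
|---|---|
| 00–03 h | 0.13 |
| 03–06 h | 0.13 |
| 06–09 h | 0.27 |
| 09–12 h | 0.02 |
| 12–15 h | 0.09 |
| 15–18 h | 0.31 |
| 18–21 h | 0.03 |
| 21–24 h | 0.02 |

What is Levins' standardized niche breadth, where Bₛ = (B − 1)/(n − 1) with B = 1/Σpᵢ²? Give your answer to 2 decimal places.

Σpᵢ² = 0.13² + 0.13² + 0.27² + 0.02² + 0.09² + 0.31² + 0.03² + 0.02² = 0.0169 + 0.0169 + 0.0729 + 0.0004 + 0.0081 + 0.0961 + 0.0009 + 0.0004 = 0.2126
B = 1 / 0.2126 = 4.7037
Bₛ = (B − 1)/(n − 1) = (4.7037 − 1)/(8 − 1) = 3.7037/7 = 0.5291

0.53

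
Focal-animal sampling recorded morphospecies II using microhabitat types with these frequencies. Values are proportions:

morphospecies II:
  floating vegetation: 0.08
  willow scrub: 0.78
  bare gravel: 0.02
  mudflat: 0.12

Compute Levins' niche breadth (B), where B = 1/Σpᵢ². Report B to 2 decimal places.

1.59

Σpᵢ² = 0.08² + 0.78² + 0.02² + 0.12² = 0.0064 + 0.6084 + 0.0004 + 0.0144 = 0.6296
B = 1 / 0.6296 = 1.5883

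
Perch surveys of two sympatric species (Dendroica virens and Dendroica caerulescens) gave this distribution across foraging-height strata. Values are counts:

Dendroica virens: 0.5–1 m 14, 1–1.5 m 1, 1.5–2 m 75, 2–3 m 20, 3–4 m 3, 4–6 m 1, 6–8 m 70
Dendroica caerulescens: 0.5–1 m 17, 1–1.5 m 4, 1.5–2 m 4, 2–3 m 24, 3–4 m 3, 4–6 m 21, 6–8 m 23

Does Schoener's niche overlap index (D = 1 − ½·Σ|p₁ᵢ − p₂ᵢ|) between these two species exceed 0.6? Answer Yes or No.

Proportions for Dendroica virens (n=184): 14/184=0.0761, 1/184=0.0054, 75/184=0.4076, 20/184=0.1087, 3/184=0.0163, 1/184=0.0054, 70/184=0.3804
Proportions for Dendroica caerulescens (n=96): 17/96=0.1771, 4/96=0.0417, 4/96=0.0417, 24/96=0.2500, 3/96=0.0313, 21/96=0.2188, 23/96=0.2396
Σ|p₁ᵢ − p₂ᵢ| = 0.1010 + 0.0363 + 0.3659 + 0.1413 + 0.0150 + 0.2134 + 0.1408 = 1.0137
D = 1 − ½ × 1.0137 = 1 − 0.50685 = 0.49315
D = 0.49315 < 0.6 → No.

No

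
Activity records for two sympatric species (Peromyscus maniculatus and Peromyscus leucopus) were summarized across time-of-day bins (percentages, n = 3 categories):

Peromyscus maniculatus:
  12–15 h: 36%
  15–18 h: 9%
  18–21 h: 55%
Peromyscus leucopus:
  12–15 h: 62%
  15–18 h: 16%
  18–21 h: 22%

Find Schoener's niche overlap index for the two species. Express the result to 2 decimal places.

0.67

Convert percentages to proportions (divide by 100).
Σ|p₁ᵢ − p₂ᵢ| = 0.26 + 0.07 + 0.33 = 0.66
D = 1 − ½ × 0.66 = 1 − 0.330 = 0.6700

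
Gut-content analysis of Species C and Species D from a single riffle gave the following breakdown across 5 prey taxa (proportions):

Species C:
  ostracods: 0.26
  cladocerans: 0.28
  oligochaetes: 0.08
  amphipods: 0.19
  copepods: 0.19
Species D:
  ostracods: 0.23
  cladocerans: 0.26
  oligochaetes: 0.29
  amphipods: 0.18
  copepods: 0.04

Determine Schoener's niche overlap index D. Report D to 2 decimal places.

Σ|p₁ᵢ − p₂ᵢ| = 0.03 + 0.02 + 0.21 + 0.01 + 0.15 = 0.42
D = 1 − ½ × 0.42 = 1 − 0.210 = 0.7900

0.79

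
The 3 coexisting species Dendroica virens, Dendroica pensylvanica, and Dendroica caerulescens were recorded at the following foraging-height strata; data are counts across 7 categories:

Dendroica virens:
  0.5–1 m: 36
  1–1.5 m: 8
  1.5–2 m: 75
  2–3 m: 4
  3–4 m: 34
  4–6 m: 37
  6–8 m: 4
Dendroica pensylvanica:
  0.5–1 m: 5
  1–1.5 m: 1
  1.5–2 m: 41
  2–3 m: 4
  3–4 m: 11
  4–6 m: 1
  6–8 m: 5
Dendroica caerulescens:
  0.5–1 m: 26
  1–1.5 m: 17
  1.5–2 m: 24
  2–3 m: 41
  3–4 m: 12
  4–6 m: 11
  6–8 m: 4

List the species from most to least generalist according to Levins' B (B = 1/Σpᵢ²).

Proportions for Dendroica virens (n=198): 36/198=0.1818, 8/198=0.0404, 75/198=0.3788, 4/198=0.0202, 34/198=0.1717, 37/198=0.1869, 4/198=0.0202
Proportions for Dendroica pensylvanica (n=68): 5/68=0.0735, 1/68=0.0147, 41/68=0.6029, 4/68=0.0588, 11/68=0.1618, 1/68=0.0147, 5/68=0.0735
Proportions for Dendroica caerulescens (n=135): 26/135=0.1926, 17/135=0.1259, 24/135=0.1778, 41/135=0.3037, 12/135=0.0889, 11/135=0.0815, 4/135=0.0296
Σp_vireᵢ² = 0.1818² + 0.0404² + 0.3788² + 0.0202² + 0.1717² + 0.1869² + 0.0202² = 0.033051 + 0.001632 + 0.143489 + 0.000408 + 0.029481 + 0.034932 + 0.000408 = 0.243401
B_vire = 1 / 0.243401 = 4.1084
Σp_pensᵢ² = 0.0735² + 0.0147² + 0.6029² + 0.0588² + 0.1618² + 0.0147² + 0.0735² = 0.005402 + 0.000216 + 0.363488 + 0.003457 + 0.026179 + 0.000216 + 0.005402 = 0.404360
B_pens = 1 / 0.404360 = 2.4730
Σp_caerᵢ² = 0.1926² + 0.1259² + 0.1778² + 0.3037² + 0.0889² + 0.0815² + 0.0296² = 0.037095 + 0.015851 + 0.031613 + 0.092234 + 0.007903 + 0.006642 + 0.000876 = 0.192214
B_caer = 1 / 0.192214 = 5.2025
Ranking by B (broadest → narrowest): Dendroica caerulescens (5.20) > Dendroica virens (4.11) > Dendroica pensylvanica (2.47)

Dendroica caerulescens > Dendroica virens > Dendroica pensylvanica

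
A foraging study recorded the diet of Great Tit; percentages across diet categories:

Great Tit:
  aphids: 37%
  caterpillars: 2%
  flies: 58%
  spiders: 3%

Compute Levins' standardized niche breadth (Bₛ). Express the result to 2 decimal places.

Convert percentages to proportions (divide by 100).
Σpᵢ² = 0.37² + 0.02² + 0.58² + 0.03² = 0.1369 + 0.0004 + 0.3364 + 0.0009 = 0.4746
B = 1 / 0.4746 = 2.1070
Bₛ = (B − 1)/(n − 1) = (2.1070 − 1)/(4 − 1) = 1.1070/3 = 0.3690

0.37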